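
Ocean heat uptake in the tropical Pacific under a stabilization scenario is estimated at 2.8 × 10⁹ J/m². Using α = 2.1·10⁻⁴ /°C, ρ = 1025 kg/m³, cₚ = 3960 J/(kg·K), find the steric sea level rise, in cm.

Δh ≈ 14 cm

Δh = αQ/(ρcₚ) = 2.1×10⁻⁴ × 2.8×10⁹ / (1025 × 3960) ≈ 0.14486 m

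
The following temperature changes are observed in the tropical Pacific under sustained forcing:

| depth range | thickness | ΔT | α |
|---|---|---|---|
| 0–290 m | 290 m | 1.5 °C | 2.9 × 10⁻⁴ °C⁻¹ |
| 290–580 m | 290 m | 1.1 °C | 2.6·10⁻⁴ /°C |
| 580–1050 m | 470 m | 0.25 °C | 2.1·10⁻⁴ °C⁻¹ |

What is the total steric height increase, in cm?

Layer 1: 290 × 1.5 × 2.9×10⁻⁴ = 0.12615 m
Layer 2: 290 × 2.6×10⁻⁴ × 1.1 = 0.08294 m
0.25 × 470 × 2.1×10⁻⁴ = 0.024675 m
Δh = 0.12615 + 0.08294 + 0.024675 = 0.233765 m

Δh ≈ 23 cm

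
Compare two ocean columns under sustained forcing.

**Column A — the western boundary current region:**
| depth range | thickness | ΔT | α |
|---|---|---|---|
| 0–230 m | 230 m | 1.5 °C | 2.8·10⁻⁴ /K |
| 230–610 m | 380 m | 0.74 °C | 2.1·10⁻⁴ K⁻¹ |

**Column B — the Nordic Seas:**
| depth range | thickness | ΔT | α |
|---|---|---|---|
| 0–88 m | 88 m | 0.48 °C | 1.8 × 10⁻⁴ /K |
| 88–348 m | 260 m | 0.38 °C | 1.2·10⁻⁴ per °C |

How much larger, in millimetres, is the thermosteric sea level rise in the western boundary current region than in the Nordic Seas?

A 0–230 m: 2.8×10⁻⁴ × 1.5 × 230 = 0.09660 m
A 230–610 m: 2.1×10⁻⁴ × 0.74 × 380 = 0.059052 m
A total: 0.155652 m
B 0.48 × 1.8×10⁻⁴ × 88 = 0.0076032 m
B 88–348 m: 0.38 × 260 × 1.2×10⁻⁴ = 0.011856 m
B total: 0.0194592 m
Difference: 0.155652 − 0.0194592 = 0.1361928 m

136 mm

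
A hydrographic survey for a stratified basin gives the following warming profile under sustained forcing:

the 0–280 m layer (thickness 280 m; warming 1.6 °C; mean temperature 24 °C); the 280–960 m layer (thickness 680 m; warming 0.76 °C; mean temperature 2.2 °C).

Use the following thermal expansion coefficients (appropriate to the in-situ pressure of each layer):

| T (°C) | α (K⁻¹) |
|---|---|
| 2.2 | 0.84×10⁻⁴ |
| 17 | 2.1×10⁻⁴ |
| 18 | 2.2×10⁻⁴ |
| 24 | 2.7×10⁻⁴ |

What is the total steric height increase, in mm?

164 mm of thermosteric rise

Layer 1 at 24 °C → α = 2.7×10⁻⁴ K⁻¹
Layer 2 at 2.2 °C → α = 0.84×10⁻⁴ K⁻¹
2.7×10⁻⁴ × 1.6 × 280 = 0.12096 m
Layer 2: 680 × 0.84×10⁻⁴ × 0.76 = 0.0434112 m
Δh = 0.12096 + 0.0434112 = 0.1643712 m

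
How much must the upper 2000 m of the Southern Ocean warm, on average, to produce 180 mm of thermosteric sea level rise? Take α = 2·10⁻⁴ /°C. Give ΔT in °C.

ΔT = Δh/(αH) = 0.18 / (2×10⁻⁴ × 2000) = 0.4500 °C

0.45 °C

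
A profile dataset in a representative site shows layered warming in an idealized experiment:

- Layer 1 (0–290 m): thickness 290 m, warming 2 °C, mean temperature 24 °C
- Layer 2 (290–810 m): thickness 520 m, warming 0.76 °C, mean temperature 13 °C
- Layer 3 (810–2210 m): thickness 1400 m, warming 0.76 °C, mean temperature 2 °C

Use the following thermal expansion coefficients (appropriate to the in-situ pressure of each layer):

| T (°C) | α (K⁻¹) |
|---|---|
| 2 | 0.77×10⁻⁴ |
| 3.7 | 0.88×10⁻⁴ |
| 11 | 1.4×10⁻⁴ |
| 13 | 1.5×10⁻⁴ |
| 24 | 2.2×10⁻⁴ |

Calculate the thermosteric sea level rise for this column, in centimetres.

Δh ≈ 26.9 cm

Layer 1 at 24 °C → α = 2.2×10⁻⁴ K⁻¹
Layer 2 at 13 °C → α = 1.5×10⁻⁴ K⁻¹
Layer 3 at 2 °C → α = 0.77×10⁻⁴ K⁻¹
0–290 m: 2.2×10⁻⁴ × 2 × 290 = 0.12760 m
Layer 2: 1.5×10⁻⁴ × 0.76 × 520 = 0.05928 m
810–2210 m: 0.76 × 0.77×10⁻⁴ × 1400 = 0.081928 m
Δh = 0.12760 + 0.05928 + 0.081928 = 0.268808 m ≈ 26.9 cm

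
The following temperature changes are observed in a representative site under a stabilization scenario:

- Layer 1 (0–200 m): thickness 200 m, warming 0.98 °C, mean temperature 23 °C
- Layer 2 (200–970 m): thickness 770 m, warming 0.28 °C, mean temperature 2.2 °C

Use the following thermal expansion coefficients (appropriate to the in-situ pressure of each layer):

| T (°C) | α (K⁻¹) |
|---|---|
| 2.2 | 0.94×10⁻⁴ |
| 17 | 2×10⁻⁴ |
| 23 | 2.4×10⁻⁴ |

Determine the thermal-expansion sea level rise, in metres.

0.0673 m of thermosteric rise

Layer 1 at 23 °C → α = 2.4×10⁻⁴ K⁻¹
Layer 2 at 2.2 °C → α = 0.94×10⁻⁴ K⁻¹
0.98 × 200 × 2.4×10⁻⁴ = 0.04704 m
0.28 × 0.94×10⁻⁴ × 770 = 0.0202664 m
Δh = 0.04704 + 0.0202664 = 0.0673064 m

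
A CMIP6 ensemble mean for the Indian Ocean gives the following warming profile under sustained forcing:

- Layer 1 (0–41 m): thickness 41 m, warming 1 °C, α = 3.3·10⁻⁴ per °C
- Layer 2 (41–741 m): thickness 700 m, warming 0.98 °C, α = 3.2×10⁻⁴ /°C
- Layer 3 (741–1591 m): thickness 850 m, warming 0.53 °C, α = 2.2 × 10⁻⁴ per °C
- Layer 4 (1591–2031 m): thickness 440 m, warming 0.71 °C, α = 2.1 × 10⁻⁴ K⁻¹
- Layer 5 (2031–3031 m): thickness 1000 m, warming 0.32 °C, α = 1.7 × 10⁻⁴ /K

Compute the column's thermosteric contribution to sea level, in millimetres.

Δh ≈ 450 mm

41 × 1 × 3.3×10⁻⁴ = 0.01353 m
41–741 m: 700 × 0.98 × 3.2×10⁻⁴ = 0.21952 m
850 × 0.53 × 2.2×10⁻⁴ = 0.09911 m
2.1×10⁻⁴ × 440 × 0.71 = 0.065604 m
0.32 × 1000 × 1.7×10⁻⁴ = 0.05440 m
Δh = 0.01353 + 0.21952 + 0.09911 + 0.065604 + 0.05440 = 0.452164 m ≈ 450 mm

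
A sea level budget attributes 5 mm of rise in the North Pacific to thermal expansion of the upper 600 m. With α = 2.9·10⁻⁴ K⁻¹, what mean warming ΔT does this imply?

ΔT = Δh/(αH) = 0.005 / (2.9×10⁻⁴ × 600) ≈ 0.02874 °C

0.0287 °C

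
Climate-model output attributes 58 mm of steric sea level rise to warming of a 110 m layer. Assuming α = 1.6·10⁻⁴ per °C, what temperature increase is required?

ΔT = Δh/(αH) = 0.058 / (1.6×10⁻⁴ × 110) ≈ 3.295 K

3.3 K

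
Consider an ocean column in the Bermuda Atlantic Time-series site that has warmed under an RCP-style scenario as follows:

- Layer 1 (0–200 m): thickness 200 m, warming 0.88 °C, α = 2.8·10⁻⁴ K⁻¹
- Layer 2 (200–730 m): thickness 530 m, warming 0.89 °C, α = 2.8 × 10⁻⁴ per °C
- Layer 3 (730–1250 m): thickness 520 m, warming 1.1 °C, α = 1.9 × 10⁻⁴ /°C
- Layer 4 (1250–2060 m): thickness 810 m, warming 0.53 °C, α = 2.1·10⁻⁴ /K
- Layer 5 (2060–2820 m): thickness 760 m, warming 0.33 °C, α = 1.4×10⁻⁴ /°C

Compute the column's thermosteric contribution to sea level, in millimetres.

Δh = 415 mm

0–200 m: 2.8×10⁻⁴ × 0.88 × 200 = 0.04928 m
Layer 2: 0.89 × 2.8×10⁻⁴ × 530 = 0.132076 m
730–1250 m: 520 × 1.1 × 1.9×10⁻⁴ = 0.10868 m
Layer 4: 2.1×10⁻⁴ × 810 × 0.53 = 0.090153 m
Layer 5: 760 × 1.4×10⁻⁴ × 0.33 = 0.035112 m
Δh = 0.04928 + 0.132076 + 0.10868 + 0.090153 + 0.035112 = 0.415301 m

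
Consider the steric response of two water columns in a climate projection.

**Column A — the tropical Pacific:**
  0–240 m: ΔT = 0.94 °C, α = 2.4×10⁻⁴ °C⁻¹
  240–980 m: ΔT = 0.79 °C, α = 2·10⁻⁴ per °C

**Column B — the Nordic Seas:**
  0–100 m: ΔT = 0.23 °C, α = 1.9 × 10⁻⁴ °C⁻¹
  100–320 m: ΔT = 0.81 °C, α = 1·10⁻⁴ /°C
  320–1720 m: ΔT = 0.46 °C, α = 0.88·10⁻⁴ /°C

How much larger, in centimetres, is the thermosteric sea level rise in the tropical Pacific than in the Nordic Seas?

Δh_A − Δh_B ≈ 9.22 cm

A 0.94 × 2.4×10⁻⁴ × 240 = 0.054144 m
A 0.79 × 2×10⁻⁴ × 740 = 0.11692 m
A total: 0.171064 m
B Layer 1: 0.23 × 100 × 1.9×10⁻⁴ = 0.00437 m
B 100–320 m: 1×10⁻⁴ × 220 × 0.81 = 0.01782 m
B Layer 3: 0.46 × 1400 × 0.88×10⁻⁴ = 0.056672 m
B total: 0.078862 m
Difference: 0.171064 − 0.078862 = 0.092202 m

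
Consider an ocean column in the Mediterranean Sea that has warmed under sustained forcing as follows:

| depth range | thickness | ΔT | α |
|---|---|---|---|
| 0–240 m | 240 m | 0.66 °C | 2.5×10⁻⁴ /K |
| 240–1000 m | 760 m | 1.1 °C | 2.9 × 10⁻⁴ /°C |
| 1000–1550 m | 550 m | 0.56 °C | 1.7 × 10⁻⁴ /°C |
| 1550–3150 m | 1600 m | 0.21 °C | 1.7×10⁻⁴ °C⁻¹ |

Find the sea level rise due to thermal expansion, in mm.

390 mm of thermosteric rise

0.66 × 2.5×10⁻⁴ × 240 = 0.03960 m
240–1000 m: 1.1 × 2.9×10⁻⁴ × 760 = 0.24244 m
1000–1550 m: 550 × 0.56 × 1.7×10⁻⁴ = 0.05236 m
1550–3150 m: 1.7×10⁻⁴ × 1600 × 0.21 = 0.05712 m
Δh = 0.03960 + 0.24244 + 0.05236 + 0.05712 = 0.39152 m ≈ 390 mm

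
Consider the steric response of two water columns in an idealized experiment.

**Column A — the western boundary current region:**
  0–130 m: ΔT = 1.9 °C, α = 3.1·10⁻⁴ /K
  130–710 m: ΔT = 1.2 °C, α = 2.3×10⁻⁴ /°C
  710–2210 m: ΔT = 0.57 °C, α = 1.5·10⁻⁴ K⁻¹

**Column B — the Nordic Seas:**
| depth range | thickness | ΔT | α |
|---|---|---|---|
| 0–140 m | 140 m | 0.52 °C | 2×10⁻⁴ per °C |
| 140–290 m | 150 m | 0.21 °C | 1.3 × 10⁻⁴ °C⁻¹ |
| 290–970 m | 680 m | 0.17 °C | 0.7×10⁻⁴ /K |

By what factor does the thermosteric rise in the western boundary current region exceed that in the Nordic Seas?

A Layer 1: 1.9 × 130 × 3.1×10⁻⁴ = 0.07657 m
A 130–710 m: 580 × 1.2 × 2.3×10⁻⁴ = 0.16008 m
A 0.57 × 1.5×10⁻⁴ × 1500 = 0.12825 m
A total: 0.36490 m
B 0–140 m: 2×10⁻⁴ × 140 × 0.52 = 0.01456 m
B Layer 2: 1.3×10⁻⁴ × 150 × 0.21 = 0.004095 m
B 290–970 m: 680 × 0.7×10⁻⁴ × 0.17 = 0.008092 m
B total: 0.026747 m
Ratio: 0.36490 / 0.026747 ≈ 13.64

14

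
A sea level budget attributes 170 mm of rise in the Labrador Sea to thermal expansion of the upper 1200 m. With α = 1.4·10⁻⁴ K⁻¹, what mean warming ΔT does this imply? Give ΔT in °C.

ΔT = Δh/(αH) = 0.17 / (1.4×10⁻⁴ × 1200) ≈ 1.012 °C

1.0 °C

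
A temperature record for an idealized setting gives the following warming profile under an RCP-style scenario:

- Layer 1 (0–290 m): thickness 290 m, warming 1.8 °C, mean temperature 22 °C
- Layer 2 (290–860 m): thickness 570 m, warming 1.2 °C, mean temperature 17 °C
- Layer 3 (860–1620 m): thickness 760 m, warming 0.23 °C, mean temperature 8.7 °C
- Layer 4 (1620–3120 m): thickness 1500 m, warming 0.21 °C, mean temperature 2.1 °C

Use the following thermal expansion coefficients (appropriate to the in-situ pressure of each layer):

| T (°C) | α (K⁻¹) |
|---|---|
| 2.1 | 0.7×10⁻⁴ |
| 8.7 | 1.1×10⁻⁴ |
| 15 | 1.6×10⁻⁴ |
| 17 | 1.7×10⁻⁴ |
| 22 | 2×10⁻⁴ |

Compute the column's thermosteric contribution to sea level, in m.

0.26 m

Layer 1 at 22 °C → α = 2×10⁻⁴ K⁻¹
Layer 2 at 17 °C → α = 1.7×10⁻⁴ K⁻¹
Layer 3 at 8.7 °C → α = 1.1×10⁻⁴ K⁻¹
Layer 4 at 2.1 °C → α = 0.7×10⁻⁴ K⁻¹
290 × 2×10⁻⁴ × 1.8 = 0.10440 m
1.7×10⁻⁴ × 1.2 × 570 = 0.11628 m
1.1×10⁻⁴ × 0.23 × 760 = 0.019228 m
1500 × 0.7×10⁻⁴ × 0.21 = 0.02205 m
Δh = 0.10440 + 0.11628 + 0.019228 + 0.02205 = 0.261958 m ≈ 0.26 m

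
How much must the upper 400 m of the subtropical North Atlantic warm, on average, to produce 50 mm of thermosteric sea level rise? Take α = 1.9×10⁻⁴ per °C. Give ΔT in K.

0.658 K

ΔT = Δh/(αH) = 0.05 / (1.9×10⁻⁴ × 400) ≈ 0.6579 K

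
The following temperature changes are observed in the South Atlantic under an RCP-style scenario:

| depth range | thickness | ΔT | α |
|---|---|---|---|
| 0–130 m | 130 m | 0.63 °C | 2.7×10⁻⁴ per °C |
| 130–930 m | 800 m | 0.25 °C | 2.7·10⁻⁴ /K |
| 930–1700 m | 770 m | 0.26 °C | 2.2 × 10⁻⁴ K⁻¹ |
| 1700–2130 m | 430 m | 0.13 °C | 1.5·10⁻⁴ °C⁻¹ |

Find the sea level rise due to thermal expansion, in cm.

0–130 m: 130 × 0.63 × 2.7×10⁻⁴ = 0.022113 m
130–930 m: 2.7×10⁻⁴ × 800 × 0.25 = 0.05400 m
930–1700 m: 770 × 2.2×10⁻⁴ × 0.26 = 0.044044 m
1700–2130 m: 430 × 1.5×10⁻⁴ × 0.13 = 0.008385 m
Δh = 0.022113 + 0.05400 + 0.044044 + 0.008385 = 0.128542 m

Δh = 12.9 cm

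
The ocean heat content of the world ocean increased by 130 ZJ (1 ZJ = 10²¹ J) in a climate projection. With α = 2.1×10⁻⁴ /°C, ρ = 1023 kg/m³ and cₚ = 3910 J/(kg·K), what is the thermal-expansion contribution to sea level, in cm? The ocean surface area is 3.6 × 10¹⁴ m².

Per unit area: Q = 130×10²¹ / (3.6×10¹⁴) ≈ 3.611×10⁸ J/m²
Δh = αQ/(ρcₚ) = 2.1×10⁻⁴ × 3.611×10⁸ / (1023 × 3910) ≈ 0.018958 m

1.90 cm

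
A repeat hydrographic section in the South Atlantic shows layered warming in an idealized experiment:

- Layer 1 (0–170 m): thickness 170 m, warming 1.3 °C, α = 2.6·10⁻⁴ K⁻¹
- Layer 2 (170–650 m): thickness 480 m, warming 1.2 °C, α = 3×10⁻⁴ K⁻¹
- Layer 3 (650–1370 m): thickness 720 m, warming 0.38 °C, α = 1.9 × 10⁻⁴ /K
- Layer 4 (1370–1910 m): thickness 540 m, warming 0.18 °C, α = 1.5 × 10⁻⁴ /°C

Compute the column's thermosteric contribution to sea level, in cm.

1.3 × 2.6×10⁻⁴ × 170 = 0.05746 m
170–650 m: 3×10⁻⁴ × 1.2 × 480 = 0.17280 m
1.9×10⁻⁴ × 0.38 × 720 = 0.051984 m
Layer 4: 0.18 × 1.5×10⁻⁴ × 540 = 0.01458 m
Δh = 0.05746 + 0.17280 + 0.051984 + 0.01458 = 0.296824 m

29.7 cm of thermosteric rise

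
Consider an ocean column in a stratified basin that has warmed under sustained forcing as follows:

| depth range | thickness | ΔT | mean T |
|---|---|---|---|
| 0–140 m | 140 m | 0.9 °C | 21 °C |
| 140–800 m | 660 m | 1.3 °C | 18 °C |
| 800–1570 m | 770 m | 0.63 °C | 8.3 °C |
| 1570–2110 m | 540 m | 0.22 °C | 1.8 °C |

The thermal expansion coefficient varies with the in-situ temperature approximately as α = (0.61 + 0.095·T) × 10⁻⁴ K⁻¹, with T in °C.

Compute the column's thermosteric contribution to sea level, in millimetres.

Δh ≈ 309 mm

Layer 1: α = (0.61 + 0.095×21)×10⁻⁴ = 2.605×10⁻⁴ K⁻¹
Layer 2: α = (0.61 + 0.095×18)×10⁻⁴ = 2.32×10⁻⁴ K⁻¹
Layer 3: α = (0.61 + 0.095×8.3)×10⁻⁴ = 1.3985×10⁻⁴ K⁻¹
Layer 4: α = (0.61 + 0.095×1.8)×10⁻⁴ = 0.781×10⁻⁴ K⁻¹
0–140 m: 140 × 0.9 × 2.605×10⁻⁴ = 0.032823 m
Layer 2: 660 × 2.32×10⁻⁴ × 1.3 = 0.199056 m
Layer 3: 770 × 0.63 × 1.3985×10⁻⁴ = 0.067841235 m
Layer 4: 0.781×10⁻⁴ × 540 × 0.22 = 0.00927828 m
Δh = 0.032823 + 0.199056 + 0.067841235 + 0.00927828 = 0.308998515 m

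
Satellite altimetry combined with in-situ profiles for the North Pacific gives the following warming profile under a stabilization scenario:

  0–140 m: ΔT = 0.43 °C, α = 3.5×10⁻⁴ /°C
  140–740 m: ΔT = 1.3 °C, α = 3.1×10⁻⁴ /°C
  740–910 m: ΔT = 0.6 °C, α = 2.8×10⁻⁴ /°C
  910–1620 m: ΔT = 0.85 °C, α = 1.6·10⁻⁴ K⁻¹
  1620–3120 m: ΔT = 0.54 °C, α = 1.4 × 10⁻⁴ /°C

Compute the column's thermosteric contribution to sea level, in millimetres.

140 × 3.5×10⁻⁴ × 0.43 = 0.02107 m
600 × 1.3 × 3.1×10⁻⁴ = 0.24180 m
2.8×10⁻⁴ × 170 × 0.6 = 0.02856 m
910–1620 m: 0.85 × 710 × 1.6×10⁻⁴ = 0.09656 m
1.4×10⁻⁴ × 1500 × 0.54 = 0.11340 m
Δh = 0.02107 + 0.24180 + 0.02856 + 0.09656 + 0.11340 = 0.50139 m

501 mm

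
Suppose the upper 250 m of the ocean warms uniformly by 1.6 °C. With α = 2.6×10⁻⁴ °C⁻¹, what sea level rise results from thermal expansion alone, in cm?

Δh = αΔT·H = 2.6×10⁻⁴ × 1.6 × 250 = 0.10400 m

Δh = 10.4 cm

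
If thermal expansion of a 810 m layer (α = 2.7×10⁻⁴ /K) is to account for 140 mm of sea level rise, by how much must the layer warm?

ΔT ≈ 0.64 °C

ΔT = Δh/(αH) = 0.14 / (2.7×10⁻⁴ × 810) ≈ 0.6401 °C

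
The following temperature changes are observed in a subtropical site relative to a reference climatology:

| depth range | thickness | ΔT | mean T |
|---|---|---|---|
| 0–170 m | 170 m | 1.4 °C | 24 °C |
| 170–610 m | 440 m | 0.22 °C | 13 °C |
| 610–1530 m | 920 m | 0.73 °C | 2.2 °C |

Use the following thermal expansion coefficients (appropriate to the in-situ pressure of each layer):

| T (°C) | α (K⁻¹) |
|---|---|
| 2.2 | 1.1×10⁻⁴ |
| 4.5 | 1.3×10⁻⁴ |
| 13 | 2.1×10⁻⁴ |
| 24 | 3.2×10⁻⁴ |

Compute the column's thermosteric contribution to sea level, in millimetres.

Δh = 170 mm

Layer 1 at 24 °C → α = 3.2×10⁻⁴ K⁻¹
Layer 2 at 13 °C → α = 2.1×10⁻⁴ K⁻¹
Layer 3 at 2.2 °C → α = 1.1×10⁻⁴ K⁻¹
Layer 1: 170 × 1.4 × 3.2×10⁻⁴ = 0.07616 m
170–610 m: 440 × 0.22 × 2.1×10⁻⁴ = 0.020328 m
Layer 3: 1.1×10⁻⁴ × 0.73 × 920 = 0.073876 m
Δh = 0.07616 + 0.020328 + 0.073876 = 0.170364 m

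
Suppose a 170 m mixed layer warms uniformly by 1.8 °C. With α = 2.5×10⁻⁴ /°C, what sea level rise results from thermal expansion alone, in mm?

Δh ≈ 77 mm

Δh = αΔT·H = 2.5×10⁻⁴ × 1.8 × 170 = 0.07650 m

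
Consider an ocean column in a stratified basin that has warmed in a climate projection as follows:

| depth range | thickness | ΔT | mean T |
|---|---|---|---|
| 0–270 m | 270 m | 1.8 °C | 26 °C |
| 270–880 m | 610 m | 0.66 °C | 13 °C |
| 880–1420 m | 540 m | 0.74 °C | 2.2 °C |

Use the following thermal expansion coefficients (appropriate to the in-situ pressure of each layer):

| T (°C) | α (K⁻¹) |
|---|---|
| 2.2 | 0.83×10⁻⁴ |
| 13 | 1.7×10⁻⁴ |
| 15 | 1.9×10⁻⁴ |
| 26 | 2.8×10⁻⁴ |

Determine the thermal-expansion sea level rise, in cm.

23.8 cm of thermosteric rise

Layer 1 at 26 °C → α = 2.8×10⁻⁴ K⁻¹
Layer 2 at 13 °C → α = 1.7×10⁻⁴ K⁻¹
Layer 3 at 2.2 °C → α = 0.83×10⁻⁴ K⁻¹
0–270 m: 2.8×10⁻⁴ × 270 × 1.8 = 0.13608 m
1.7×10⁻⁴ × 0.66 × 610 = 0.068442 m
Layer 3: 0.74 × 0.83×10⁻⁴ × 540 = 0.0331668 m
Δh = 0.13608 + 0.068442 + 0.0331668 = 0.2376888 m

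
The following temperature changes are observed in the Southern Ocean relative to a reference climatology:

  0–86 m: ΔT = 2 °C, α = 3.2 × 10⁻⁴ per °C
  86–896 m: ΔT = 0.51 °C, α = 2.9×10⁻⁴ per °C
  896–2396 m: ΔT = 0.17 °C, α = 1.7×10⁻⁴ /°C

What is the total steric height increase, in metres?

Layer 1: 3.2×10⁻⁴ × 86 × 2 = 0.05504 m
Layer 2: 2.9×10⁻⁴ × 0.51 × 810 = 0.119799 m
1500 × 0.17 × 1.7×10⁻⁴ = 0.04335 m
Δh = 0.05504 + 0.119799 + 0.04335 = 0.218189 m ≈ 0.218 m

Δh ≈ 0.218 m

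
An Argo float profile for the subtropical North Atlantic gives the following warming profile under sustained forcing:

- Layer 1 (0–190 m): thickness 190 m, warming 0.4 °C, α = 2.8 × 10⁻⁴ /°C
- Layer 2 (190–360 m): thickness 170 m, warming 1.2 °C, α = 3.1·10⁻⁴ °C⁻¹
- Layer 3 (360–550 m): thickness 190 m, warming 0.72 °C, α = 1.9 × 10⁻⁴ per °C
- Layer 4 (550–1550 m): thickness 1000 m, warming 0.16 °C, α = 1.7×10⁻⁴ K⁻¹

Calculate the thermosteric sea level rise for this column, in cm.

Δh = 13.8 cm

Layer 1: 0.4 × 2.8×10⁻⁴ × 190 = 0.02128 m
3.1×10⁻⁴ × 1.2 × 170 = 0.06324 m
360–550 m: 1.9×10⁻⁴ × 190 × 0.72 = 0.025992 m
550–1550 m: 1000 × 0.16 × 1.7×10⁻⁴ = 0.02720 m
Δh = 0.02128 + 0.06324 + 0.025992 + 0.02720 = 0.137712 m ≈ 13.8 cm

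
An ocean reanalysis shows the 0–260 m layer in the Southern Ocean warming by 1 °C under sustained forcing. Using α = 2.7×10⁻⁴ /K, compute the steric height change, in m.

Δh = αΔT·H = 2.7×10⁻⁴ × 1 × 260 = 0.07020 m

0.070 m of thermosteric rise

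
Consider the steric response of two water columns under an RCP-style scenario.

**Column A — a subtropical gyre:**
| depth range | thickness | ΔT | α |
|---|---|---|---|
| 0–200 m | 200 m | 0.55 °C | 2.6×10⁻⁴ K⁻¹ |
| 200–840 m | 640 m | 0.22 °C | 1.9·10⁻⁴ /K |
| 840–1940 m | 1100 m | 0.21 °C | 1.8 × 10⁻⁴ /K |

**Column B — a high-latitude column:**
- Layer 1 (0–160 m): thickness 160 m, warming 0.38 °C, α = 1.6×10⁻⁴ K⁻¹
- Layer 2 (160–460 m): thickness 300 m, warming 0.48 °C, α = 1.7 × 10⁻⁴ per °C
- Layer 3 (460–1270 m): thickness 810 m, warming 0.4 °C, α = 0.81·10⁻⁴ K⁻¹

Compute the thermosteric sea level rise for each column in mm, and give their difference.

Δh_A ≈ 96.9 mm, Δh_B ≈ 60.5 mm; difference ≈ 36.5 mm

A 0–200 m: 200 × 0.55 × 2.6×10⁻⁴ = 0.02860 m
A 1.9×10⁻⁴ × 0.22 × 640 = 0.026752 m
A Layer 3: 1100 × 1.8×10⁻⁴ × 0.21 = 0.04158 m
A total: 0.096932 m
B Layer 1: 0.38 × 160 × 1.6×10⁻⁴ = 0.009728 m
B Layer 2: 300 × 1.7×10⁻⁴ × 0.48 = 0.02448 m
B 0.4 × 0.81×10⁻⁴ × 810 = 0.026244 m
B total: 0.060452 m
Difference: 0.096932 − 0.060452 = 0.03648 m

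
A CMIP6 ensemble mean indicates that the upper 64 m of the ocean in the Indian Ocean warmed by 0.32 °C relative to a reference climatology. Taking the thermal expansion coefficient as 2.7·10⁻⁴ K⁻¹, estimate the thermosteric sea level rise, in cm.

about 0.553 cm

Δh = αΔT·H = 2.7×10⁻⁴ × 0.32 × 64 = 0.0055296 m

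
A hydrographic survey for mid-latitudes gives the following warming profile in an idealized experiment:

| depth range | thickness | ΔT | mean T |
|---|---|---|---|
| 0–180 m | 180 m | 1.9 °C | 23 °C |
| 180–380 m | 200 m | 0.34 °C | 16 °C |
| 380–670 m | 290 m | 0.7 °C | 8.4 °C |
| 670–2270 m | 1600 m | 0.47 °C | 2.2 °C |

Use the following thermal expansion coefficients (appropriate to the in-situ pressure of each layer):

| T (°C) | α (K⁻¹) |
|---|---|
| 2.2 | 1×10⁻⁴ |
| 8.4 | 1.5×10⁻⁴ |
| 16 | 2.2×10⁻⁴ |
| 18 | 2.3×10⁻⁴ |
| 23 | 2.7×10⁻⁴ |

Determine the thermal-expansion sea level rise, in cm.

Layer 1 at 23 °C → α = 2.7×10⁻⁴ K⁻¹
Layer 2 at 16 °C → α = 2.2×10⁻⁴ K⁻¹
Layer 3 at 8.4 °C → α = 1.5×10⁻⁴ K⁻¹
Layer 4 at 2.2 °C → α = 1×10⁻⁴ K⁻¹
Layer 1: 180 × 2.7×10⁻⁴ × 1.9 = 0.09234 m
200 × 2.2×10⁻⁴ × 0.34 = 0.01496 m
0.7 × 1.5×10⁻⁴ × 290 = 0.03045 m
670–2270 m: 1600 × 0.47 × 1×10⁻⁴ = 0.07520 m
Δh = 0.09234 + 0.01496 + 0.03045 + 0.07520 = 0.21295 m

Δh = 21.3 cm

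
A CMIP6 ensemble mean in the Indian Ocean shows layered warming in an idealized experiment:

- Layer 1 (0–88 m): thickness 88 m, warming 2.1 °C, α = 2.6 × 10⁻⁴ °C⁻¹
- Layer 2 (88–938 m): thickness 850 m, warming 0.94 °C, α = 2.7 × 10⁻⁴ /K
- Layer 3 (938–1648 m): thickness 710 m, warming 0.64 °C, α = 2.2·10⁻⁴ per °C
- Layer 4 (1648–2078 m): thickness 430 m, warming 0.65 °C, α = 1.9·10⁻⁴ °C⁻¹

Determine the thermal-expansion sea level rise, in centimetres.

Layer 1: 2.6×10⁻⁴ × 2.1 × 88 = 0.048048 m
850 × 2.7×10⁻⁴ × 0.94 = 0.21573 m
710 × 0.64 × 2.2×10⁻⁴ = 0.099968 m
430 × 1.9×10⁻⁴ × 0.65 = 0.053105 m
Δh = 0.048048 + 0.21573 + 0.099968 + 0.053105 = 0.416851 m

41.7 cm of thermosteric rise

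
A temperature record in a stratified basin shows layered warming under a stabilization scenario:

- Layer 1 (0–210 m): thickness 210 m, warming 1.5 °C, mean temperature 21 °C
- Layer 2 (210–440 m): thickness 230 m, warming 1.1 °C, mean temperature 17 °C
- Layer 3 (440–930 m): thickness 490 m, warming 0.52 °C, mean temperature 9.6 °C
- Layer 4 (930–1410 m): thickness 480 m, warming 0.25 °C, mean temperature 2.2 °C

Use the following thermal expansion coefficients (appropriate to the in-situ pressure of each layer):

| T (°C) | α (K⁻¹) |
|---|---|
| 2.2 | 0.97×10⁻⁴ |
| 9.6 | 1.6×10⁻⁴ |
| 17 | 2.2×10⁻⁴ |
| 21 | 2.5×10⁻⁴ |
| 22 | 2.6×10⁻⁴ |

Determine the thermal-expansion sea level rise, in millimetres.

Layer 1 at 21 °C → α = 2.5×10⁻⁴ K⁻¹
Layer 2 at 17 °C → α = 2.2×10⁻⁴ K⁻¹
Layer 3 at 9.6 °C → α = 1.6×10⁻⁴ K⁻¹
Layer 4 at 2.2 °C → α = 0.97×10⁻⁴ K⁻¹
0–210 m: 2.5×10⁻⁴ × 1.5 × 210 = 0.07875 m
Layer 2: 230 × 1.1 × 2.2×10⁻⁴ = 0.05566 m
1.6×10⁻⁴ × 490 × 0.52 = 0.040768 m
930–1410 m: 0.97×10⁻⁴ × 480 × 0.25 = 0.01164 m
Δh = 0.07875 + 0.05566 + 0.040768 + 0.01164 = 0.186818 m ≈ 187 mm

about 187 mm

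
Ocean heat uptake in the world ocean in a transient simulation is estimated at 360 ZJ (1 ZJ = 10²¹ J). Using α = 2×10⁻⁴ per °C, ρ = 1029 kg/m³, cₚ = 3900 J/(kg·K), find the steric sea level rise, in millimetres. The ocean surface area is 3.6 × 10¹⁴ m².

50 mm

Per unit area: Q = 360×10²¹ / (3.6×10¹⁴) = 1×10⁹ J/m²
Δh = αQ/(ρcₚ) = 2×10⁻⁴ × 1×10⁹ / (1029 × 3900) ≈ 0.049837 m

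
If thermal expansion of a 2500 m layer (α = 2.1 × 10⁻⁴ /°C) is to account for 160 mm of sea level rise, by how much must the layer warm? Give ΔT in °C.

ΔT ≈ 0.30 °C

ΔT = Δh/(αH) = 0.16 / (2.1×10⁻⁴ × 2500) ≈ 0.3048 °C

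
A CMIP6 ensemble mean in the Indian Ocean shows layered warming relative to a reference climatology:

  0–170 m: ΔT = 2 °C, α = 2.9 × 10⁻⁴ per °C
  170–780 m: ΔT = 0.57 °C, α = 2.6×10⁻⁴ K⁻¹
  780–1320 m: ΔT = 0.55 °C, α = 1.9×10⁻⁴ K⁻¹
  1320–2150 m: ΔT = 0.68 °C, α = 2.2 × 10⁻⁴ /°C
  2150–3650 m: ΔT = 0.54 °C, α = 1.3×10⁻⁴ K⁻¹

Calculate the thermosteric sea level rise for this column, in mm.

Δh = 475 mm

Layer 1: 2 × 2.9×10⁻⁴ × 170 = 0.09860 m
170–780 m: 610 × 0.57 × 2.6×10⁻⁴ = 0.090402 m
1.9×10⁻⁴ × 540 × 0.55 = 0.05643 m
Layer 4: 830 × 2.2×10⁻⁴ × 0.68 = 0.124168 m
2150–3650 m: 1.3×10⁻⁴ × 0.54 × 1500 = 0.10530 m
Δh = 0.09860 + 0.090402 + 0.05643 + 0.124168 + 0.10530 = 0.47490 m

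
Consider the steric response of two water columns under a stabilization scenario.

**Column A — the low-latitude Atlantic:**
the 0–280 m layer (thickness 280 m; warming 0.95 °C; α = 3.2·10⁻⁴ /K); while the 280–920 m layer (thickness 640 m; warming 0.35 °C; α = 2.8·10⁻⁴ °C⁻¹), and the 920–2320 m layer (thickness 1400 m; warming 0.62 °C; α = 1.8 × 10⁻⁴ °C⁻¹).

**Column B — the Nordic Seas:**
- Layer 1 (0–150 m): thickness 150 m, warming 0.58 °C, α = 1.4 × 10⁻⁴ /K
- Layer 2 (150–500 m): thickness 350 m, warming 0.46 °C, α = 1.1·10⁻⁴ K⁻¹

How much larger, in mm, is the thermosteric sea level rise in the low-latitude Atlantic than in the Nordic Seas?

A 0–280 m: 280 × 3.2×10⁻⁴ × 0.95 = 0.08512 m
A Layer 2: 640 × 2.8×10⁻⁴ × 0.35 = 0.06272 m
A 1.8×10⁻⁴ × 0.62 × 1400 = 0.15624 m
A total: 0.30408 m
B Layer 1: 150 × 1.4×10⁻⁴ × 0.58 = 0.01218 m
B Layer 2: 0.46 × 350 × 1.1×10⁻⁴ = 0.01771 m
B total: 0.02989 m
Difference: 0.30408 − 0.02989 = 0.27419 m

274 mm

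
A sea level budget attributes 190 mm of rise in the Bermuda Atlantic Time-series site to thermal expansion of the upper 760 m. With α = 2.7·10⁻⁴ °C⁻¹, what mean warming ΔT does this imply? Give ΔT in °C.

ΔT = Δh/(αH) = 0.19 / (2.7×10⁻⁴ × 760) ≈ 0.9259 °C

about 0.93 °C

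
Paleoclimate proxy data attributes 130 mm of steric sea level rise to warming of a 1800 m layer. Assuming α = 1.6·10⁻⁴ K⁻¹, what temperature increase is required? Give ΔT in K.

ΔT = Δh/(αH) = 0.13 / (1.6×10⁻⁴ × 1800) ≈ 0.4514 K

ΔT ≈ 0.45 K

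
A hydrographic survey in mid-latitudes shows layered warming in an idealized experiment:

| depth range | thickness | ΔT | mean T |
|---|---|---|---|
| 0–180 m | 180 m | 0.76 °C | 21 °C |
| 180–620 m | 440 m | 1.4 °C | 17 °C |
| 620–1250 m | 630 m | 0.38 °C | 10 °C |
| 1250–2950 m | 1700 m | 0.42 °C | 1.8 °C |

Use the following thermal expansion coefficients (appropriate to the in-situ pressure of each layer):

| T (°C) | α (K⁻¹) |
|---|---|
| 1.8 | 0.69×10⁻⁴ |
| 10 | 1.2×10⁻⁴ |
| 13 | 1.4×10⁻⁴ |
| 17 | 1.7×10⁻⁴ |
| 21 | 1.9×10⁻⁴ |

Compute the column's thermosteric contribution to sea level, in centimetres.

Layer 1 at 21 °C → α = 1.9×10⁻⁴ K⁻¹
Layer 2 at 17 °C → α = 1.7×10⁻⁴ K⁻¹
Layer 3 at 10 °C → α = 1.2×10⁻⁴ K⁻¹
Layer 4 at 1.8 °C → α = 0.69×10⁻⁴ K⁻¹
Layer 1: 1.9×10⁻⁴ × 180 × 0.76 = 0.025992 m
440 × 1.4 × 1.7×10⁻⁴ = 0.10472 m
Layer 3: 1.2×10⁻⁴ × 0.38 × 630 = 0.028728 m
1700 × 0.42 × 0.69×10⁻⁴ = 0.049266 m
Δh = 0.025992 + 0.10472 + 0.028728 + 0.049266 = 0.208706 m

about 20.9 cm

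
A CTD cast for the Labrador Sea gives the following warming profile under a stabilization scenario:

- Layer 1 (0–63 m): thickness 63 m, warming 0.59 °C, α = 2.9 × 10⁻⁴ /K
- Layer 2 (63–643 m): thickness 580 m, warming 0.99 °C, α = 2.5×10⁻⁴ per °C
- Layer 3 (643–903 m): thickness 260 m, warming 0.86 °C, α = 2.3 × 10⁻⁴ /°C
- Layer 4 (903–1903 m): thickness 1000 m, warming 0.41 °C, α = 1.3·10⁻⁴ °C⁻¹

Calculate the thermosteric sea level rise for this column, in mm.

about 259 mm

0–63 m: 63 × 2.9×10⁻⁴ × 0.59 = 0.0107793 m
Layer 2: 580 × 2.5×10⁻⁴ × 0.99 = 0.14355 m
2.3×10⁻⁴ × 0.86 × 260 = 0.051428 m
903–1903 m: 1.3×10⁻⁴ × 0.41 × 1000 = 0.05330 m
Δh = 0.0107793 + 0.14355 + 0.051428 + 0.05330 = 0.2590573 m ≈ 259 mm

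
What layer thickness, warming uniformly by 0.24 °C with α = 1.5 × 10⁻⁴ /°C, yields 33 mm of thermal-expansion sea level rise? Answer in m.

H ≈ 920 m

H = Δh/(αΔT) = 0.033 / (1.5×10⁻⁴ × 0.24) ≈ 916.7 m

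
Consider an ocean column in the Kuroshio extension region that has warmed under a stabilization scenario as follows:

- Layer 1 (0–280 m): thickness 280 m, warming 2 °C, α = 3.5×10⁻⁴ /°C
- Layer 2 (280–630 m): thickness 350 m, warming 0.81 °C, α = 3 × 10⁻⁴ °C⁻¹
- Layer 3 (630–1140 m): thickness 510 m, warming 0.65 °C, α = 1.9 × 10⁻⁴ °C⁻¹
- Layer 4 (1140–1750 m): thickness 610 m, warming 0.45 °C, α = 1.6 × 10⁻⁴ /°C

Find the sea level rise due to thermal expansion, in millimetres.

0–280 m: 3.5×10⁻⁴ × 2 × 280 = 0.19600 m
350 × 0.81 × 3×10⁻⁴ = 0.08505 m
1.9×10⁻⁴ × 0.65 × 510 = 0.062985 m
0.45 × 1.6×10⁻⁴ × 610 = 0.04392 m
Δh = 0.19600 + 0.08505 + 0.062985 + 0.04392 = 0.387955 m ≈ 388 mm

Δh ≈ 388 mm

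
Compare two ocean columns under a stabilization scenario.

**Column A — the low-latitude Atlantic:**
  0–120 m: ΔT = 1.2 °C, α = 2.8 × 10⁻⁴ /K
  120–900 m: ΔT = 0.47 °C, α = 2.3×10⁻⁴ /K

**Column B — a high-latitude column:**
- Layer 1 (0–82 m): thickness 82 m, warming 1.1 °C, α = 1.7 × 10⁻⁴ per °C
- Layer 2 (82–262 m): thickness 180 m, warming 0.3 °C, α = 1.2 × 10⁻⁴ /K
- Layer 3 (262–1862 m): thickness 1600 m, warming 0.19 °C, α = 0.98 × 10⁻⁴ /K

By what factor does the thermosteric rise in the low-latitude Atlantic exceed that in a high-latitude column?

A Layer 1: 2.8×10⁻⁴ × 120 × 1.2 = 0.04032 m
A Layer 2: 2.3×10⁻⁴ × 780 × 0.47 = 0.084318 m
A total: 0.124638 m
B 0–82 m: 1.1 × 82 × 1.7×10⁻⁴ = 0.015334 m
B 82–262 m: 1.2×10⁻⁴ × 180 × 0.3 = 0.00648 m
B 262–1862 m: 0.98×10⁻⁴ × 0.19 × 1600 = 0.029792 m
B total: 0.051606 m
Ratio: 0.124638 / 0.051606 ≈ 2.415

2.42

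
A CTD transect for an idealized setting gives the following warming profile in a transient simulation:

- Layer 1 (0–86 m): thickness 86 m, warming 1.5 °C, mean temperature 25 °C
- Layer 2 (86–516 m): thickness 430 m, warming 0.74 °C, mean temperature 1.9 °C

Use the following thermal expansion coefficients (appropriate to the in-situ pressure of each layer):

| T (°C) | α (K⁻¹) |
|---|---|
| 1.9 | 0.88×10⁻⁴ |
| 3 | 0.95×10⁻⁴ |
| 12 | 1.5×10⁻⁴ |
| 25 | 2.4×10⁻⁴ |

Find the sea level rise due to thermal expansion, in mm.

about 59.0 mm

Layer 1 at 25 °C → α = 2.4×10⁻⁴ K⁻¹
Layer 2 at 1.9 °C → α = 0.88×10⁻⁴ K⁻¹
86 × 2.4×10⁻⁴ × 1.5 = 0.03096 m
430 × 0.88×10⁻⁴ × 0.74 = 0.0280016 m
Δh = 0.03096 + 0.0280016 = 0.0589616 m ≈ 59.0 mm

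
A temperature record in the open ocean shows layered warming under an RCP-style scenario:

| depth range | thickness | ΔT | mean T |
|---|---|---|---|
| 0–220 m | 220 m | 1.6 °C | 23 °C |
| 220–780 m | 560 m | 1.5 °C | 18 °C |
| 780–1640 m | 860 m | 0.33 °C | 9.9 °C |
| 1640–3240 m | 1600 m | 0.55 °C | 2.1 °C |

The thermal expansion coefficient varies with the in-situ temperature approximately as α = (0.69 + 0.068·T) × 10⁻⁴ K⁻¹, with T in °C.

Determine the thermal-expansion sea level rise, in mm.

Layer 1: α = (0.69 + 0.068×23)×10⁻⁴ = 2.254×10⁻⁴ K⁻¹
Layer 2: α = (0.69 + 0.068×18)×10⁻⁴ = 1.914×10⁻⁴ K⁻¹
Layer 3: α = (0.69 + 0.068×9.9)×10⁻⁴ = 1.3632×10⁻⁴ K⁻¹
Layer 4: α = (0.69 + 0.068×2.1)×10⁻⁴ = 0.8328×10⁻⁴ K⁻¹
1.6 × 220 × 2.254×10⁻⁴ = 0.0793408 m
Layer 2: 560 × 1.5 × 1.914×10⁻⁴ = 0.160776 m
1.3632×10⁻⁴ × 0.33 × 860 = 0.038687616 m
Layer 4: 1600 × 0.55 × 0.8328×10⁻⁴ = 0.0732864 m
Δh = 0.0793408 + 0.160776 + 0.038687616 + 0.0732864 = 0.352090816 m

Δh ≈ 350 mm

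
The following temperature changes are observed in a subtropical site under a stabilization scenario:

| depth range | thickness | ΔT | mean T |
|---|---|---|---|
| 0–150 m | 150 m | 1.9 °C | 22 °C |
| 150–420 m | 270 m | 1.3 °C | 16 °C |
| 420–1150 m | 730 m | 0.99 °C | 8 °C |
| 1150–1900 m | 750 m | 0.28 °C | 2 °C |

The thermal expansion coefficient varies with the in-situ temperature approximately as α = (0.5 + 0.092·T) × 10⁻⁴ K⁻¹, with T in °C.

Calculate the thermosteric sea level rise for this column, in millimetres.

Layer 1: α = (0.5 + 0.092×22)×10⁻⁴ = 2.524×10⁻⁴ K⁻¹
Layer 2: α = (0.5 + 0.092×16)×10⁻⁴ = 1.972×10⁻⁴ K⁻¹
Layer 3: α = (0.5 + 0.092×8)×10⁻⁴ = 1.236×10⁻⁴ K⁻¹
Layer 4: α = (0.5 + 0.092×2)×10⁻⁴ = 0.684×10⁻⁴ K⁻¹
0–150 m: 1.9 × 150 × 2.524×10⁻⁴ = 0.071934 m
Layer 2: 1.972×10⁻⁴ × 1.3 × 270 = 0.0692172 m
420–1150 m: 730 × 1.236×10⁻⁴ × 0.99 = 0.08932572 m
1150–1900 m: 0.684×10⁻⁴ × 750 × 0.28 = 0.014364 m
Δh = 0.071934 + 0.0692172 + 0.08932572 + 0.014364 = 0.24484092 m ≈ 245 mm

about 245 mm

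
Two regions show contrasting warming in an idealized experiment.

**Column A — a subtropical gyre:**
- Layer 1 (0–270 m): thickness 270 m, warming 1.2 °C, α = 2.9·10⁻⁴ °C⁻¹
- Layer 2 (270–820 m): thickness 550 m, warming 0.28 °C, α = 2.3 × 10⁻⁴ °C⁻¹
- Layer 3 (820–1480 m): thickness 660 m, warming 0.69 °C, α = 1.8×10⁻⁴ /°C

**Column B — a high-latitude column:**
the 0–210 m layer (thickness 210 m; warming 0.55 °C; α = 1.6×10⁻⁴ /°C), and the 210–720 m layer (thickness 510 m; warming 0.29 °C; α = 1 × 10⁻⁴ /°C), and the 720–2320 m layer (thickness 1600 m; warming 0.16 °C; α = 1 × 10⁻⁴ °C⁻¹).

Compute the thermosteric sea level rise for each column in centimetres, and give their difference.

A: 21.1 cm; B: 5.89 cm; difference 15.2 cm

A Layer 1: 270 × 1.2 × 2.9×10⁻⁴ = 0.09396 m
A 2.3×10⁻⁴ × 0.28 × 550 = 0.03542 m
A 1.8×10⁻⁴ × 0.69 × 660 = 0.081972 m
A total: 0.211352 m
B Layer 1: 210 × 1.6×10⁻⁴ × 0.55 = 0.01848 m
B 1×10⁻⁴ × 510 × 0.29 = 0.01479 m
B 0.16 × 1600 × 1×10⁻⁴ = 0.02560 m
B total: 0.05887 m
Difference: 0.211352 − 0.05887 = 0.152482 m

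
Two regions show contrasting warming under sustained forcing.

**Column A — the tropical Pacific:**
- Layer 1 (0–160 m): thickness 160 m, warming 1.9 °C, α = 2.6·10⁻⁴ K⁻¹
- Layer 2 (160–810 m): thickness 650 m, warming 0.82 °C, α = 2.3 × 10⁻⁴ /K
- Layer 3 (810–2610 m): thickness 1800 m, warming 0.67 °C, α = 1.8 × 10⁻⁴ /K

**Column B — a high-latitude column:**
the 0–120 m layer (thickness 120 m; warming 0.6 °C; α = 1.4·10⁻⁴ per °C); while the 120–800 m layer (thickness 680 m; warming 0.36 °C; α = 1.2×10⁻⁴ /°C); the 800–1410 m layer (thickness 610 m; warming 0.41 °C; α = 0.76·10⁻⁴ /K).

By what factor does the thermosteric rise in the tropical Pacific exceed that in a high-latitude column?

A Layer 1: 1.9 × 2.6×10⁻⁴ × 160 = 0.07904 m
A 160–810 m: 0.82 × 2.3×10⁻⁴ × 650 = 0.12259 m
A 0.67 × 1.8×10⁻⁴ × 1800 = 0.21708 m
A total: 0.41871 m
B Layer 1: 0.6 × 1.4×10⁻⁴ × 120 = 0.01008 m
B Layer 2: 1.2×10⁻⁴ × 0.36 × 680 = 0.029376 m
B 0.41 × 610 × 0.76×10⁻⁴ = 0.0190076 m
B total: 0.0584636 m
Ratio: 0.41871 / 0.0584636 ≈ 7.162

a factor of 7.16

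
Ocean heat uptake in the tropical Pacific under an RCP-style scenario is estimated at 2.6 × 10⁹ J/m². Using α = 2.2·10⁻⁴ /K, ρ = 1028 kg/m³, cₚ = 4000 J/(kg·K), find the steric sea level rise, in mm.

140 mm

Δh = αQ/(ρcₚ) = 2.2×10⁻⁴ × 2.6×10⁹ / (1028 × 4000) ≈ 0.13911 m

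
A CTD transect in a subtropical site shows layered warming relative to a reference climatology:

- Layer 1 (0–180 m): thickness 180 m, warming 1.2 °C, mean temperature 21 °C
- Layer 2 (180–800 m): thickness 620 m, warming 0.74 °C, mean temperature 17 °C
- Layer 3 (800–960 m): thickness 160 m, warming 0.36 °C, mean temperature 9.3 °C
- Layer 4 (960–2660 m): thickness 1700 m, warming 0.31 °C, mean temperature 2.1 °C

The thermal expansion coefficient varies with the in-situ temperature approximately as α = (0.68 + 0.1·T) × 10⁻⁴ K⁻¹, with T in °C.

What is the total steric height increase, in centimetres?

Layer 1: α = (0.68 + 0.1×21)×10⁻⁴ = 2.78×10⁻⁴ K⁻¹
Layer 2: α = (0.68 + 0.1×17)×10⁻⁴ = 2.38×10⁻⁴ K⁻¹
Layer 3: α = (0.68 + 0.1×9.3)×10⁻⁴ = 1.61×10⁻⁴ K⁻¹
Layer 4: α = (0.68 + 0.1×2.1)×10⁻⁴ = 0.89×10⁻⁴ K⁻¹
180 × 1.2 × 2.78×10⁻⁴ = 0.060048 m
180–800 m: 0.74 × 2.38×10⁻⁴ × 620 = 0.1091944 m
0.36 × 1.61×10⁻⁴ × 160 = 0.0092736 m
Layer 4: 0.89×10⁻⁴ × 1700 × 0.31 = 0.046903 m
Δh = 0.060048 + 0.1091944 + 0.0092736 + 0.046903 = 0.225419 m

about 22.5 cm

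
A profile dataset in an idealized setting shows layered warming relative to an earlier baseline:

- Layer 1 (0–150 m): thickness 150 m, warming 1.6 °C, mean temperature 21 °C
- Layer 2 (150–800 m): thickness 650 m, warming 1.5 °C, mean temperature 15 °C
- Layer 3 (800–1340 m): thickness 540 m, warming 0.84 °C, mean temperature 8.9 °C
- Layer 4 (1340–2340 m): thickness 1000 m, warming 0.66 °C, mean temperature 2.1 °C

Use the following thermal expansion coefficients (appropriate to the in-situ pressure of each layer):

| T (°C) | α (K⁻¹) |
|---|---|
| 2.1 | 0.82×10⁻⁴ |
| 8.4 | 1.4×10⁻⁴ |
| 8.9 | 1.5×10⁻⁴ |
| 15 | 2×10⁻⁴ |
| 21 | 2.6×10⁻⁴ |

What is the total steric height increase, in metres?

Δh ≈ 0.380 m

Layer 1 at 21 °C → α = 2.6×10⁻⁴ K⁻¹
Layer 2 at 15 °C → α = 2×10⁻⁴ K⁻¹
Layer 3 at 8.9 °C → α = 1.5×10⁻⁴ K⁻¹
Layer 4 at 2.1 °C → α = 0.82×10⁻⁴ K⁻¹
1.6 × 2.6×10⁻⁴ × 150 = 0.06240 m
650 × 2×10⁻⁴ × 1.5 = 0.19500 m
540 × 1.5×10⁻⁴ × 0.84 = 0.06804 m
Layer 4: 0.82×10⁻⁴ × 0.66 × 1000 = 0.05412 m
Δh = 0.06240 + 0.19500 + 0.06804 + 0.05412 = 0.37956 m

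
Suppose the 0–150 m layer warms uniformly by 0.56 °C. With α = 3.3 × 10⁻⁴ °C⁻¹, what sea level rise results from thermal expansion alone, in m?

Δh = αΔT·H = 3.3×10⁻⁴ × 0.56 × 150 = 0.02772 m

0.0277 m of thermosteric rise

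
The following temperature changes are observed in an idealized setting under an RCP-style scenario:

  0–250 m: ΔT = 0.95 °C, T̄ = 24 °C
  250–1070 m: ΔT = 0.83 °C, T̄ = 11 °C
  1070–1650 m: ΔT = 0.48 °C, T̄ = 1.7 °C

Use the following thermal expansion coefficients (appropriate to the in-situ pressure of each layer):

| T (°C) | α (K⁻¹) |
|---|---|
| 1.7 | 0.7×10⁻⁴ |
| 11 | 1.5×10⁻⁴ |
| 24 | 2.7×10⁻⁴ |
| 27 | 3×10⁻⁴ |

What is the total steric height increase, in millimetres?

Layer 1 at 24 °C → α = 2.7×10⁻⁴ K⁻¹
Layer 2 at 11 °C → α = 1.5×10⁻⁴ K⁻¹
Layer 3 at 1.7 °C → α = 0.7×10⁻⁴ K⁻¹
0.95 × 2.7×10⁻⁴ × 250 = 0.064125 m
1.5×10⁻⁴ × 0.83 × 820 = 0.10209 m
1070–1650 m: 580 × 0.48 × 0.7×10⁻⁴ = 0.019488 m
Δh = 0.064125 + 0.10209 + 0.019488 = 0.185703 m

Δh = 186 mm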